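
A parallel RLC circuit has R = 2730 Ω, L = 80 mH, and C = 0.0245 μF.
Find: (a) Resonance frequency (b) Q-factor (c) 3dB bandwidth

Step 1 — Resonance: ω₀ = 1/√(LC) = 1/√(0.08·2.45e-08) = 2.259e+04 rad/s.
Step 2 — f₀ = ω₀/(2π) = 3595 Hz.
Step 3 — Parallel Q: Q = R/(ω₀L) = 2730/(2.259e+04·0.08) = 1.511.
Step 4 — Bandwidth: Δω = ω₀/Q = 1.495e+04 rad/s; BW = Δω/(2π) = 2380 Hz.

(a) f₀ = 3595 Hz  (b) Q = 1.511  (c) BW = 2380 Hz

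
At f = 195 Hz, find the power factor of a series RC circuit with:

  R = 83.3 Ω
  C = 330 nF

Step 1 — Angular frequency: ω = 2π·f = 2π·195 = 1225 rad/s.
Step 2 — Component impedances:
  R: Z = R = 83.3 Ω
  C: Z = 1/(jωC) = -j/(ω·C) = 0 - j2473 Ω
Step 3 — Series combination: Z_total = R + C = 83.3 - j2473 Ω = 2475∠-88.1° Ω.
Step 4 — Power factor: PF = cos(φ) = Re(Z)/|Z| = 83.3/2475 = 0.03366.
Step 5 — Type: Im(Z) = -2473 ⇒ leading (phase φ = -88.1°).

PF = 0.03366 (leading, φ = -88.1°)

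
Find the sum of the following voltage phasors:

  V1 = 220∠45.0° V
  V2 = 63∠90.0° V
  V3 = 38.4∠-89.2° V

Step 1 — Convert each phasor to rectangular form:
  V1 = 220·(cos(45.0°) + j·sin(45.0°)) = 155.6 + j155.6 V
  V2 = 63·(cos(90.0°) + j·sin(90.0°)) = 0 + j63 V
  V3 = 38.4·(cos(-89.2°) + j·sin(-89.2°)) = 0.5361 - j38.4 V
Step 2 — Sum components: V_total = 156.1 + j180.2 V.
Step 3 — Convert to polar: |V_total| = 238.4 V, ∠V_total = 49.1°.

V_total = 238.4∠49.1° V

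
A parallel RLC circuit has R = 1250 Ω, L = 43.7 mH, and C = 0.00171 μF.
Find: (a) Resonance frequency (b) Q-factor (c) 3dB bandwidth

Step 1 — Resonance: ω₀ = 1/√(LC) = 1/√(0.0437·1.71e-09) = 1.157e+05 rad/s.
Step 2 — f₀ = ω₀/(2π) = 1.841e+04 Hz.
Step 3 — Parallel Q: Q = R/(ω₀L) = 1250/(1.157e+05·0.0437) = 0.2473.
Step 4 — Bandwidth: Δω = ω₀/Q = 4.678e+05 rad/s; BW = Δω/(2π) = 7.446e+04 Hz.

(a) f₀ = 1.841e+04 Hz  (b) Q = 0.2473  (c) BW = 7.446e+04 Hz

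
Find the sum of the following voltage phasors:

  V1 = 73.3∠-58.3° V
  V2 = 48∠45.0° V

Step 1 — Convert each phasor to rectangular form:
  V1 = 73.3·(cos(-58.3°) + j·sin(-58.3°)) = 38.52 - j62.36 V
  V2 = 48·(cos(45.0°) + j·sin(45.0°)) = 33.94 + j33.94 V
Step 2 — Sum components: V_total = 72.46 - j28.42 V.
Step 3 — Convert to polar: |V_total| = 77.83 V, ∠V_total = -21.4°.

V_total = 77.83∠-21.4° V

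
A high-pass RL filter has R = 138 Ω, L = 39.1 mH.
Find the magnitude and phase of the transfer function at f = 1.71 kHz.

Step 1 — Angular frequency: ω = 2π·1710 = 1.074e+04 rad/s.
Step 2 — Transfer function: H(jω) = jωL/(R + jωL).
Step 3 — Numerator jωL = j·420.1; denominator R + jωL = 138 + j420.1.
Step 4 — H = 0.9026 + j0.2965.
Step 5 — Magnitude: |H| = 0.9501 (-0.4 dB); phase: φ = 18.2°.

|H| = 0.9501 (-0.4 dB), φ = 18.2°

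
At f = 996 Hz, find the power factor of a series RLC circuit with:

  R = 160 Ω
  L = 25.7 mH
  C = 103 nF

Step 1 — Angular frequency: ω = 2π·f = 2π·996 = 6258 rad/s.
Step 2 — Component impedances:
  R: Z = R = 160 Ω
  L: Z = jωL = j·6258·0.0257 = 0 + j160.8 Ω
  C: Z = 1/(jωC) = -j/(ω·C) = 0 - j1551 Ω
Step 3 — Series combination: Z_total = R + L + C = 160 - j1391 Ω = 1400∠-83.4° Ω.
Step 4 — Power factor: PF = cos(φ) = Re(Z)/|Z| = 160/1400 = 0.1143.
Step 5 — Type: Im(Z) = -1391 ⇒ leading (phase φ = -83.4°).

PF = 0.1143 (leading, φ = -83.4°)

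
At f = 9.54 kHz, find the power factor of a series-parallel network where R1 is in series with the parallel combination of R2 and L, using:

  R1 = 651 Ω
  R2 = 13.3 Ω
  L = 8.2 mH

Step 1 — Angular frequency: ω = 2π·f = 2π·9540 = 5.994e+04 rad/s.
Step 2 — Component impedances:
  R1: Z = R = 651 Ω
  R2: Z = R = 13.3 Ω
  L: Z = jωL = j·5.994e+04·0.0082 = 0 + j491.5 Ω
Step 3 — Parallel branch: R2 || L = 1/(1/R2 + 1/L) = 13.29 + j0.3596 Ω.
Step 4 — Series with R1: Z_total = R1 + (R2 || L) = 664.3 + j0.3596 Ω = 664.3∠0.0° Ω.
Step 5 — Power factor: PF = cos(φ) = Re(Z)/|Z| = 664.3/664.3 = 1.
Step 6 — Type: Im(Z) = 0.3596 ⇒ lagging (phase φ = 0.0°).

PF = 1 (lagging, φ = 0.0°)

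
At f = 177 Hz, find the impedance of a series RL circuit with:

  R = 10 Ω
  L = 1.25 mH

Step 1 — Angular frequency: ω = 2π·f = 2π·177 = 1112 rad/s.
Step 2 — Component impedances:
  R: Z = R = 10 Ω
  L: Z = jωL = j·1112·0.00125 = 0 + j1.39 Ω
Step 3 — Series combination: Z_total = R + L = 10 + j1.39 Ω = 10.1∠7.9° Ω.

Z = 10 + j1.39 Ω = 10.1∠7.9° Ω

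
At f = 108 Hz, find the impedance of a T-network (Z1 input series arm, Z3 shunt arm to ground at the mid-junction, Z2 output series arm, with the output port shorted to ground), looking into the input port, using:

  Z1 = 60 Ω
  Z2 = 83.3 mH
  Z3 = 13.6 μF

Step 1 — Angular frequency: ω = 2π·f = 2π·108 = 678.6 rad/s.
Step 2 — Component impedances:
  Z1: Z = R = 60 Ω
  Z2: Z = jωL = j·678.6·0.0833 = 0 + j56.53 Ω
  Z3: Z = 1/(jωC) = -j/(ω·C) = 0 - j108.4 Ω
Step 3 — With the output port shorted to ground, the output series arm Z2 runs from the junction to ground; the shunt arm Z3 also runs from the junction to ground. They appear in parallel: Z3 || Z2 = 0 + j118.2 Ω.
Step 4 — Series with input arm Z1: Z_in = Z1 + (Z3 || Z2) = 60 + j118.2 Ω = 132.5∠63.1° Ω.

Z = 60 + j118.2 Ω = 132.5∠63.1° Ω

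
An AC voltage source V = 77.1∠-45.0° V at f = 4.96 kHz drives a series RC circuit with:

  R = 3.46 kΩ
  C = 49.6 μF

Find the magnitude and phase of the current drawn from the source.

Step 1 — Angular frequency: ω = 2π·f = 2π·4960 = 3.116e+04 rad/s.
Step 2 — Component impedances:
  R: Z = R = 3460 Ω
  C: Z = 1/(jωC) = -j/(ω·C) = 0 - j0.6469 Ω
Step 3 — Series combination: Z_total = R + C = 3460 - j0.6469 Ω = 3460∠-0.0° Ω.
Step 4 — Source phasor: V = 77.1∠-45.0° V = 54.52 - j54.52 V.
Step 5 — Ohm's law: I = V / Z_total = (54.52 - j54.52) / (3460 - j0.6469) = 0.01576 - j0.01575 A.
Step 6 — Convert to polar: |I| = 0.02228 A, ∠I = -45.0°.

I = 0.02228∠-45.0° A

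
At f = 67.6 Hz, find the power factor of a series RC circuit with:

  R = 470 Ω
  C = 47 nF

Step 1 — Angular frequency: ω = 2π·f = 2π·67.6 = 424.7 rad/s.
Step 2 — Component impedances:
  R: Z = R = 470 Ω
  C: Z = 1/(jωC) = -j/(ω·C) = 0 - j5.009e+04 Ω
Step 3 — Series combination: Z_total = R + C = 470 - j5.009e+04 Ω = 5.01e+04∠-89.5° Ω.
Step 4 — Power factor: PF = cos(φ) = Re(Z)/|Z| = 470/50095 = 0.009382.
Step 5 — Type: Im(Z) = -5.009e+04 ⇒ leading (phase φ = -89.5°).

PF = 0.009382 (leading, φ = -89.5°)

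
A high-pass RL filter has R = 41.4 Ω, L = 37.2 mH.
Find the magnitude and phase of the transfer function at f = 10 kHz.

Step 1 — Angular frequency: ω = 2π·1e+04 = 6.283e+04 rad/s.
Step 2 — Transfer function: H(jω) = jωL/(R + jωL).
Step 3 — Numerator jωL = j·2337; denominator R + jωL = 41.4 + j2337.
Step 4 — H = 0.9997 + j0.01771.
Step 5 — Magnitude: |H| = 0.9998 (-0.0 dB); phase: φ = 1.0°.

|H| = 0.9998 (-0.0 dB), φ = 1.0°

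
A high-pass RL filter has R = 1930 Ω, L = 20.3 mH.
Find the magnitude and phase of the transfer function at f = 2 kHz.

Step 1 — Angular frequency: ω = 2π·2000 = 1.257e+04 rad/s.
Step 2 — Transfer function: H(jω) = jωL/(R + jωL).
Step 3 — Numerator jωL = j·255.1; denominator R + jωL = 1930 + j255.1.
Step 4 — H = 0.01717 + j0.1299.
Step 5 — Magnitude: |H| = 0.131 (-17.7 dB); phase: φ = 82.5°.

|H| = 0.131 (-17.7 dB), φ = 82.5°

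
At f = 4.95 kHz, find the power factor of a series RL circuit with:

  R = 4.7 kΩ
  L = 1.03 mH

Step 1 — Angular frequency: ω = 2π·f = 2π·4950 = 3.11e+04 rad/s.
Step 2 — Component impedances:
  R: Z = R = 4700 Ω
  L: Z = jωL = j·3.11e+04·0.00103 = 0 + j32.03 Ω
Step 3 — Series combination: Z_total = R + L = 4700 + j32.03 Ω = 4700∠0.4° Ω.
Step 4 — Power factor: PF = cos(φ) = Re(Z)/|Z| = 4700/4700 = 1.
Step 5 — Type: Im(Z) = 32.03 ⇒ lagging (phase φ = 0.4°).

PF = 1 (lagging, φ = 0.4°)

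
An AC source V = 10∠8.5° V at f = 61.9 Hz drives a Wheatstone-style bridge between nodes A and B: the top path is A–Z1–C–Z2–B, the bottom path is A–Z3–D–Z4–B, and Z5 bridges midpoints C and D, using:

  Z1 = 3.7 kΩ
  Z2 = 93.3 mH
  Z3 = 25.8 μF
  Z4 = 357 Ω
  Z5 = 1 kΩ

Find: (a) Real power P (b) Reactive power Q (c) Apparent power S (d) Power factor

Step 1 — Angular frequency: ω = 2π·f = 2π·61.9 = 388.9 rad/s.
Step 2 — Component impedances:
  Z1: Z = R = 3700 Ω
  Z2: Z = jωL = j·388.9·0.0933 = 0 + j36.29 Ω
  Z3: Z = 1/(jωC) = -j/(ω·C) = 0 - j99.66 Ω
  Z4: Z = R = 357 Ω
  Z5: Z = R = 1000 Ω
Step 3 — Bridge requires nodal analysis (the Z5 bridge couples midpoints C and D, so the two paths cannot be reduced to a simple series/parallel combination). Setting node B to ground and injecting 1 A at node A, the 3-node admittance system at A, C, D solves to V_A = Z_AB = 248.3 - j83.29 Ω = 261.9∠-18.5° Ω.
Step 4 — Source phasor: V = 10∠8.5° V = 9.89 + j1.478 V.
Step 5 — Current: I = V / Z = 0.03401 + j0.01736 A = 0.03818∠27.0° A.
Step 6 — Complex power: S = V·I* = 0.362 - j0.1214 VA.
Step 7 — Real power: P = Re(S) = 0.362 W.
Step 8 — Reactive power: Q = Im(S) = -0.1214 VAR.
Step 9 — Apparent power: |S| = 0.3818 VA.
Step 10 — Power factor: PF = P/|S| = 0.9481 (leading).

(a) P = 0.362 W  (b) Q = -0.1214 VAR  (c) S = 0.3818 VA  (d) PF = 0.9481 (leading)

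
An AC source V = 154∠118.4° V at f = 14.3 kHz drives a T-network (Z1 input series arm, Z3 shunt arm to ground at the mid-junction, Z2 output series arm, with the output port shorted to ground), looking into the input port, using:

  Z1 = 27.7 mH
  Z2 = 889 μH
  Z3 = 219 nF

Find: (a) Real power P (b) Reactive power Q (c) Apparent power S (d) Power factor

Step 1 — Angular frequency: ω = 2π·f = 2π·1.43e+04 = 8.985e+04 rad/s.
Step 2 — Component impedances:
  Z1: Z = jωL = j·8.985e+04·0.0277 = 0 + j2489 Ω
  Z2: Z = jωL = j·8.985e+04·0.000889 = 0 + j79.88 Ω
  Z3: Z = 1/(jωC) = -j/(ω·C) = 0 - j50.82 Ω
Step 3 — With the output port shorted to ground, the output series arm Z2 runs from the junction to ground; the shunt arm Z3 also runs from the junction to ground. They appear in parallel: Z3 || Z2 = 0 - j139.7 Ω.
Step 4 — Series with input arm Z1: Z_in = Z1 + (Z3 || Z2) = 0 + j2349 Ω = 2349∠90.0° Ω.
Step 5 — Source phasor: V = 154∠118.4° V = -73.25 + j135.5 V.
Step 6 — Current: I = V / Z = 0.05767 + j0.03118 A = 0.06556∠28.4° A.
Step 7 — Complex power: S = V·I* = 0 + j10.1 VA.
Step 8 — Real power: P = Re(S) = 0 W.
Step 9 — Reactive power: Q = Im(S) = 10.1 VAR.
Step 10 — Apparent power: |S| = 10.1 VA.
Step 11 — Power factor: PF = P/|S| = 0 (lagging).

(a) P = 0 W  (b) Q = 10.1 VAR  (c) S = 10.1 VA  (d) PF = 0 (lagging)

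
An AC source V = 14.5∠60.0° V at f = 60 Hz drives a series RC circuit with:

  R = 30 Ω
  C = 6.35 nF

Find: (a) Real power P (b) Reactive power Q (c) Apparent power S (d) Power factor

Step 1 — Angular frequency: ω = 2π·f = 2π·60 = 377 rad/s.
Step 2 — Component impedances:
  R: Z = R = 30 Ω
  C: Z = 1/(jωC) = -j/(ω·C) = 0 - j4.177e+05 Ω
Step 3 — Series combination: Z_total = R + C = 30 - j4.177e+05 Ω = 4.177e+05∠-90.0° Ω.
Step 4 — Source phasor: V = 14.5∠60.0° V = 7.25 + j12.56 V.
Step 5 — Current: I = V / Z = -3.006e-05 + j1.736e-05 A = 3.471e-05∠150.0° A.
Step 6 — Complex power: S = V·I* = 3.615e-08 - j0.0005033 VA.
Step 7 — Real power: P = Re(S) = 3.615e-08 W.
Step 8 — Reactive power: Q = Im(S) = -0.0005033 VAR.
Step 9 — Apparent power: |S| = 0.0005033 VA.
Step 10 — Power factor: PF = P/|S| = 7.182e-05 (leading).

(a) P = 3.615e-08 W  (b) Q = -0.0005033 VAR  (c) S = 0.0005033 VA  (d) PF = 7.182e-05 (leading)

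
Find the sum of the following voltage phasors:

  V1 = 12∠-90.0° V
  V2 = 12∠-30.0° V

Step 1 — Convert each phasor to rectangular form:
  V1 = 12·(cos(-90.0°) + j·sin(-90.0°)) = 0 - j12 V
  V2 = 12·(cos(-30.0°) + j·sin(-30.0°)) = 10.39 - j6 V
Step 2 — Sum components: V_total = 10.39 - j18 V.
Step 3 — Convert to polar: |V_total| = 20.78 V, ∠V_total = -60.0°.

V_total = 20.78∠-60.0° V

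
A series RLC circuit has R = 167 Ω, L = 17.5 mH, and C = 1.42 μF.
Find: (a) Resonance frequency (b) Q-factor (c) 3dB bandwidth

Step 1 — Resonance condition Im(Z)=0 gives ω₀ = 1/√(LC).
Step 2 — ω₀ = 1/√(0.0175·1.42e-06) = 6344 rad/s.
Step 3 — f₀ = ω₀/(2π) = 1010 Hz.
Step 4 — Series Q: Q = ω₀L/R = 6344·0.0175/167 = 0.6648.
Step 5 — 3dB bandwidth: Δω = ω₀/Q = 9543 rad/s; BW = Δω/(2π) = 1519 Hz.

(a) f₀ = 1010 Hz  (b) Q = 0.6648  (c) BW = 1519 Hz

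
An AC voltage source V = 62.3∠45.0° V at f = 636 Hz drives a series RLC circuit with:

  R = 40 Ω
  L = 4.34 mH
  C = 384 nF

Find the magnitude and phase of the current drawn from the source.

Step 1 — Angular frequency: ω = 2π·f = 2π·636 = 3996 rad/s.
Step 2 — Component impedances:
  R: Z = R = 40 Ω
  L: Z = jωL = j·3996·0.00434 = 0 + j17.34 Ω
  C: Z = 1/(jωC) = -j/(ω·C) = 0 - j651.7 Ω
Step 3 — Series combination: Z_total = R + L + C = 40 - j634.3 Ω = 635.6∠-86.4° Ω.
Step 4 — Source phasor: V = 62.3∠45.0° V = 44.05 + j44.05 V.
Step 5 — Ohm's law: I = V / Z_total = (44.05 + j44.05) / (40 - j634.3) = -0.06481 + j0.07353 A.
Step 6 — Convert to polar: |I| = 0.09802 A, ∠I = 131.4°.

I = 0.09802∠131.4° A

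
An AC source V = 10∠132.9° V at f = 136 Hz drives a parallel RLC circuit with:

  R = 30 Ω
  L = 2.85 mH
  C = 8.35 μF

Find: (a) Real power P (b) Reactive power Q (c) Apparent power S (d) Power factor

Step 1 — Angular frequency: ω = 2π·f = 2π·136 = 854.5 rad/s.
Step 2 — Component impedances:
  R: Z = R = 30 Ω
  L: Z = jωL = j·854.5·0.00285 = 0 + j2.435 Ω
  C: Z = 1/(jωC) = -j/(ω·C) = 0 - j140.2 Ω
Step 3 — Parallel combination: 1/Z_total = 1/R + 1/L + 1/C; Z_total = 0.2034 + j2.462 Ω = 2.47∠85.3° Ω.
Step 4 — Source phasor: V = 10∠132.9° V = -6.807 + j7.325 V.
Step 5 — Current: I = V / Z = 2.729 + j2.991 A = 4.049∠47.6° A.
Step 6 — Complex power: S = V·I* = 3.333 + j40.35 VA.
Step 7 — Real power: P = Re(S) = 3.333 W.
Step 8 — Reactive power: Q = Im(S) = 40.35 VAR.
Step 9 — Apparent power: |S| = 40.49 VA.
Step 10 — Power factor: PF = P/|S| = 0.08233 (lagging).

(a) P = 3.333 W  (b) Q = 40.35 VAR  (c) S = 40.49 VA  (d) PF = 0.08233 (lagging)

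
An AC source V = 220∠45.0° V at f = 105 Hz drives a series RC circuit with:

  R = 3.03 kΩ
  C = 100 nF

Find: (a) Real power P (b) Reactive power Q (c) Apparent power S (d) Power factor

Step 1 — Angular frequency: ω = 2π·f = 2π·105 = 659.7 rad/s.
Step 2 — Component impedances:
  R: Z = R = 3030 Ω
  C: Z = 1/(jωC) = -j/(ω·C) = 0 - j1.516e+04 Ω
Step 3 — Series combination: Z_total = R + C = 3030 - j1.516e+04 Ω = 1.546e+04∠-78.7° Ω.
Step 4 — Source phasor: V = 220∠45.0° V = 155.6 + j155.6 V.
Step 5 — Current: I = V / Z = -0.007896 + j0.01184 A = 0.01423∠123.7° A.
Step 6 — Complex power: S = V·I* = 0.6138 - j3.07 VA.
Step 7 — Real power: P = Re(S) = 0.6138 W.
Step 8 — Reactive power: Q = Im(S) = -3.07 VAR.
Step 9 — Apparent power: |S| = 3.131 VA.
Step 10 — Power factor: PF = P/|S| = 0.196 (leading).

(a) P = 0.6138 W  (b) Q = -3.07 VAR  (c) S = 3.131 VA  (d) PF = 0.196 (leading)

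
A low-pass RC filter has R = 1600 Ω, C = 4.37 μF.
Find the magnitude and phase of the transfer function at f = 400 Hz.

Step 1 — Angular frequency: ω = 2π·400 = 2513 rad/s.
Step 2 — Transfer function: H(jω) = 1/(1 + jωRC).
Step 3 — Denominator: 1 + jωRC = 1 + j·2513·1600·4.37e-06 = 1 + j17.57.
Step 4 — H = 0.003228 - j0.05672.
Step 5 — Magnitude: |H| = 0.05681 (-24.9 dB); phase: φ = -86.7°.

|H| = 0.05681 (-24.9 dB), φ = -86.7°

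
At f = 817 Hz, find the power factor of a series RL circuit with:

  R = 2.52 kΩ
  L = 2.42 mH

Step 1 — Angular frequency: ω = 2π·f = 2π·817 = 5133 rad/s.
Step 2 — Component impedances:
  R: Z = R = 2520 Ω
  L: Z = jωL = j·5133·0.00242 = 0 + j12.42 Ω
Step 3 — Series combination: Z_total = R + L = 2520 + j12.42 Ω = 2520∠0.3° Ω.
Step 4 — Power factor: PF = cos(φ) = Re(Z)/|Z| = 2520/2520 = 1.
Step 5 — Type: Im(Z) = 12.42 ⇒ lagging (phase φ = 0.3°).

PF = 1 (lagging, φ = 0.3°)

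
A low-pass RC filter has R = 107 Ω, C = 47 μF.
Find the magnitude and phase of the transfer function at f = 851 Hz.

Step 1 — Angular frequency: ω = 2π·851 = 5347 rad/s.
Step 2 — Transfer function: H(jω) = 1/(1 + jωRC).
Step 3 — Denominator: 1 + jωRC = 1 + j·5347·107·4.7e-05 = 1 + j26.89.
Step 4 — H = 0.001381 - j0.03714.
Step 5 — Magnitude: |H| = 0.03716 (-28.6 dB); phase: φ = -87.9°.

|H| = 0.03716 (-28.6 dB), φ = -87.9°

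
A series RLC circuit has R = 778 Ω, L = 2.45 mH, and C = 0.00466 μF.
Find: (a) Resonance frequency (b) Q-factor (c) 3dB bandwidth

Step 1 — Resonance: ω₀ = 1/√(LC) = 1/√(0.00245·4.66e-09) = 2.96e+05 rad/s.
Step 2 — f₀ = ω₀/(2π) = 4.71e+04 Hz.
Step 3 — Series Q: Q = ω₀L/R = 2.96e+05·0.00245/778 = 0.932.
Step 4 — Bandwidth: Δω = ω₀/Q = 3.176e+05 rad/s; BW = Δω/(2π) = 5.054e+04 Hz.

(a) f₀ = 4.71e+04 Hz  (b) Q = 0.932  (c) BW = 5.054e+04 Hz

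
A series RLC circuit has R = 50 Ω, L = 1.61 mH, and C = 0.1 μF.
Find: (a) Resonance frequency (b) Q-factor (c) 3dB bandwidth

Step 1 — Resonance condition Im(Z)=0 gives ω₀ = 1/√(LC).
Step 2 — ω₀ = 1/√(0.00161·1e-07) = 7.881e+04 rad/s.
Step 3 — f₀ = ω₀/(2π) = 1.254e+04 Hz.
Step 4 — Series Q: Q = ω₀L/R = 7.881e+04·0.00161/50 = 2.538.
Step 5 — 3dB bandwidth: Δω = ω₀/Q = 3.106e+04 rad/s; BW = Δω/(2π) = 4943 Hz.

(a) f₀ = 1.254e+04 Hz  (b) Q = 2.538  (c) BW = 4943 Hz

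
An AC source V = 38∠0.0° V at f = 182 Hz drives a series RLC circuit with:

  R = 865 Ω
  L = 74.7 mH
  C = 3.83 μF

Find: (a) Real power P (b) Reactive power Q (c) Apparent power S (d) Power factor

Step 1 — Angular frequency: ω = 2π·f = 2π·182 = 1144 rad/s.
Step 2 — Component impedances:
  R: Z = R = 865 Ω
  L: Z = jωL = j·1144·0.0747 = 0 + j85.42 Ω
  C: Z = 1/(jωC) = -j/(ω·C) = 0 - j228.3 Ω
Step 3 — Series combination: Z_total = R + L + C = 865 - j142.9 Ω = 876.7∠-9.4° Ω.
Step 4 — Source phasor: V = 38∠0.0° V = 38 V.
Step 5 — Current: I = V / Z = 0.04276 + j0.007065 A = 0.04334∠9.4° A.
Step 6 — Complex power: S = V·I* = 1.625 - j0.2685 VA.
Step 7 — Real power: P = Re(S) = 1.625 W.
Step 8 — Reactive power: Q = Im(S) = -0.2685 VAR.
Step 9 — Apparent power: |S| = 1.647 VA.
Step 10 — Power factor: PF = P/|S| = 0.9866 (leading).

(a) P = 1.625 W  (b) Q = -0.2685 VAR  (c) S = 1.647 VA  (d) PF = 0.9866 (leading)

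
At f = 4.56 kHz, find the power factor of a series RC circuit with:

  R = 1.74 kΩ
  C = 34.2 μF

Step 1 — Angular frequency: ω = 2π·f = 2π·4560 = 2.865e+04 rad/s.
Step 2 — Component impedances:
  R: Z = R = 1740 Ω
  C: Z = 1/(jωC) = -j/(ω·C) = 0 - j1.021 Ω
Step 3 — Series combination: Z_total = R + C = 1740 - j1.021 Ω = 1740∠-0.0° Ω.
Step 4 — Power factor: PF = cos(φ) = Re(Z)/|Z| = 1740/1740 = 1.
Step 5 — Type: Im(Z) = -1.021 ⇒ leading (phase φ = -0.0°).

PF = 1 (leading, φ = -0.0°)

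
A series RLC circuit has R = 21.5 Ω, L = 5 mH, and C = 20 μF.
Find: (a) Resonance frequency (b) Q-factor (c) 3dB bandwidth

Step 1 — Resonance: ω₀ = 1/√(LC) = 1/√(0.005·2e-05) = 3162 rad/s.
Step 2 — f₀ = ω₀/(2π) = 503.3 Hz.
Step 3 — Series Q: Q = ω₀L/R = 3162·0.005/21.5 = 0.7354.
Step 4 — Bandwidth: Δω = ω₀/Q = 4300 rad/s; BW = Δω/(2π) = 684.4 Hz.

(a) f₀ = 503.3 Hz  (b) Q = 0.7354  (c) BW = 684.4 Hz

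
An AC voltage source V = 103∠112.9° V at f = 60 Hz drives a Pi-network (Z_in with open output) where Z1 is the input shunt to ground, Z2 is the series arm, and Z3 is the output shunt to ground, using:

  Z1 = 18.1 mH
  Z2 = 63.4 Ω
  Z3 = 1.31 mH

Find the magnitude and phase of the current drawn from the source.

Step 1 — Angular frequency: ω = 2π·f = 2π·60 = 377 rad/s.
Step 2 — Component impedances:
  Z1: Z = jωL = j·377·0.0181 = 0 + j6.824 Ω
  Z2: Z = R = 63.4 Ω
  Z3: Z = jωL = j·377·0.00131 = 0 + j0.4939 Ω
Step 3 — With open output, the series arm Z2 and the output shunt Z3 appear in series to ground: Z2 + Z3 = 63.4 + j0.4939 Ω.
Step 4 — Parallel with input shunt Z1: Z_in = Z1 || (Z2 + Z3) = 0.7247 + j6.74 Ω = 6.779∠83.9° Ω.
Step 5 — Source phasor: V = 103∠112.9° V = -40.08 + j94.88 V.
Step 6 — Ohm's law: I = V / Z_total = (-40.08 + j94.88) / (0.7247 + j6.74) = 13.28 + j7.375 A.
Step 7 — Convert to polar: |I| = 15.19 A, ∠I = 29.0°.

I = 15.19∠29.0° A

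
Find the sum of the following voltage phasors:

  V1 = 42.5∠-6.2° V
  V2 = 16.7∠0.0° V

Step 1 — Convert each phasor to rectangular form:
  V1 = 42.5·(cos(-6.2°) + j·sin(-6.2°)) = 42.25 - j4.59 V
  V2 = 16.7·(cos(0.0°) + j·sin(0.0°)) = 16.7 V
Step 2 — Sum components: V_total = 58.95 - j4.59 V.
Step 3 — Convert to polar: |V_total| = 59.13 V, ∠V_total = -4.5°.

V_total = 59.13∠-4.5° V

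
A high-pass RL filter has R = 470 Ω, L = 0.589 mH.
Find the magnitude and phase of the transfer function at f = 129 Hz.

Step 1 — Angular frequency: ω = 2π·129 = 810.5 rad/s.
Step 2 — Transfer function: H(jω) = jωL/(R + jωL).
Step 3 — Numerator jωL = j·0.4774; denominator R + jωL = 470 + j0.4774.
Step 4 — H = 1.032e-06 + j0.001016.
Step 5 — Magnitude: |H| = 0.001016 (-59.9 dB); phase: φ = 89.9°.

|H| = 0.001016 (-59.9 dB), φ = 89.9°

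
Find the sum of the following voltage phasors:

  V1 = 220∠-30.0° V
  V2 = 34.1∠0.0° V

Step 1 — Convert each phasor to rectangular form:
  V1 = 220·(cos(-30.0°) + j·sin(-30.0°)) = 190.5 - j110 V
  V2 = 34.1·(cos(0.0°) + j·sin(0.0°)) = 34.1 V
Step 2 — Sum components: V_total = 224.6 - j110 V.
Step 3 — Convert to polar: |V_total| = 250.1 V, ∠V_total = -26.1°.

V_total = 250.1∠-26.1° V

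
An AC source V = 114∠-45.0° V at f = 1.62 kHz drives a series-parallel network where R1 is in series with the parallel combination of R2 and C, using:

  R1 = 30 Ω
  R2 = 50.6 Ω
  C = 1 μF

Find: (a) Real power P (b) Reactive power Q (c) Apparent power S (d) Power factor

Step 1 — Angular frequency: ω = 2π·f = 2π·1620 = 1.018e+04 rad/s.
Step 2 — Component impedances:
  R1: Z = R = 30 Ω
  R2: Z = R = 50.6 Ω
  C: Z = 1/(jωC) = -j/(ω·C) = 0 - j98.24 Ω
Step 3 — Parallel branch: R2 || C = 1/(1/R2 + 1/C) = 39.99 - j20.6 Ω.
Step 4 — Series with R1: Z_total = R1 + (R2 || C) = 69.99 - j20.6 Ω = 72.96∠-16.4° Ω.
Step 5 — Source phasor: V = 114∠-45.0° V = 80.61 - j80.61 V.
Step 6 — Current: I = V / Z = 1.372 - j0.748 A = 1.563∠-28.6° A.
Step 7 — Complex power: S = V·I* = 170.9 - j50.29 VA.
Step 8 — Real power: P = Re(S) = 170.9 W.
Step 9 — Reactive power: Q = Im(S) = -50.29 VAR.
Step 10 — Apparent power: |S| = 178.1 VA.
Step 11 — Power factor: PF = P/|S| = 0.9593 (leading).

(a) P = 170.9 W  (b) Q = -50.29 VAR  (c) S = 178.1 VA  (d) PF = 0.9593 (leading)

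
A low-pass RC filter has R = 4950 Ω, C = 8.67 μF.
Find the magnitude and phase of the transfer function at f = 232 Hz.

Step 1 — Angular frequency: ω = 2π·232 = 1458 rad/s.
Step 2 — Transfer function: H(jω) = 1/(1 + jωRC).
Step 3 — Denominator: 1 + jωRC = 1 + j·1458·4950·8.67e-06 = 1 + j62.56.
Step 4 — H = 0.0002554 - j0.01598.
Step 5 — Magnitude: |H| = 0.01598 (-35.9 dB); phase: φ = -89.1°.

|H| = 0.01598 (-35.9 dB), φ = -89.1°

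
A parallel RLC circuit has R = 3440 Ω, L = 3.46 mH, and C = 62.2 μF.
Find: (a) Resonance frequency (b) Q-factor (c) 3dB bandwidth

Step 1 — Resonance: ω₀ = 1/√(LC) = 1/√(0.00346·6.22e-05) = 2156 rad/s.
Step 2 — f₀ = ω₀/(2π) = 343.1 Hz.
Step 3 — Parallel Q: Q = R/(ω₀L) = 3440/(2156·0.00346) = 461.2.
Step 4 — Bandwidth: Δω = ω₀/Q = 4.674 rad/s; BW = Δω/(2π) = 0.7438 Hz.

(a) f₀ = 343.1 Hz  (b) Q = 461.2  (c) BW = 0.7438 Hz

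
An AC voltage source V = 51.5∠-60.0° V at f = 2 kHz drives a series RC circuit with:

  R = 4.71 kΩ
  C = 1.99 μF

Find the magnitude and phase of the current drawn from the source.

Step 1 — Angular frequency: ω = 2π·f = 2π·2000 = 1.257e+04 rad/s.
Step 2 — Component impedances:
  R: Z = R = 4710 Ω
  C: Z = 1/(jωC) = -j/(ω·C) = 0 - j39.99 Ω
Step 3 — Series combination: Z_total = R + C = 4710 - j39.99 Ω = 4710∠-0.5° Ω.
Step 4 — Source phasor: V = 51.5∠-60.0° V = 25.75 - j44.6 V.
Step 5 — Ohm's law: I = V / Z_total = (25.75 - j44.6) / (4710 - j39.99) = 0.005547 - j0.009422 A.
Step 6 — Convert to polar: |I| = 0.01093 A, ∠I = -59.5°.

I = 0.01093∠-59.5° A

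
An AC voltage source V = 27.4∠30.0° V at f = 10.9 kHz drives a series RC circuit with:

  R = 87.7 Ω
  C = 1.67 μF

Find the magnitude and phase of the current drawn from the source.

Step 1 — Angular frequency: ω = 2π·f = 2π·1.09e+04 = 6.849e+04 rad/s.
Step 2 — Component impedances:
  R: Z = R = 87.7 Ω
  C: Z = 1/(jωC) = -j/(ω·C) = 0 - j8.743 Ω
Step 3 — Series combination: Z_total = R + C = 87.7 - j8.743 Ω = 88.13∠-5.7° Ω.
Step 4 — Source phasor: V = 27.4∠30.0° V = 23.73 + j13.7 V.
Step 5 — Ohm's law: I = V / Z_total = (23.73 + j13.7) / (87.7 - j8.743) = 0.2525 + j0.1814 A.
Step 6 — Convert to polar: |I| = 0.3109 A, ∠I = 35.7°.

I = 0.3109∠35.7° A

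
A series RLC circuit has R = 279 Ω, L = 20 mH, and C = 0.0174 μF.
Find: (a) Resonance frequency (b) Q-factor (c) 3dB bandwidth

Step 1 — Resonance condition Im(Z)=0 gives ω₀ = 1/√(LC).
Step 2 — ω₀ = 1/√(0.02·1.74e-08) = 5.361e+04 rad/s.
Step 3 — f₀ = ω₀/(2π) = 8532 Hz.
Step 4 — Series Q: Q = ω₀L/R = 5.361e+04·0.02/279 = 3.843.
Step 5 — 3dB bandwidth: Δω = ω₀/Q = 1.395e+04 rad/s; BW = Δω/(2π) = 2220 Hz.

(a) f₀ = 8532 Hz  (b) Q = 3.843  (c) BW = 2220 Hz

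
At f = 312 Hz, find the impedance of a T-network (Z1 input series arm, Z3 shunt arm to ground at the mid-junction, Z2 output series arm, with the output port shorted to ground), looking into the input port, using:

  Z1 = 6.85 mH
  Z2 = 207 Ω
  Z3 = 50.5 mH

Step 1 — Angular frequency: ω = 2π·f = 2π·312 = 1960 rad/s.
Step 2 — Component impedances:
  Z1: Z = jωL = j·1960·0.00685 = 0 + j13.43 Ω
  Z2: Z = R = 207 Ω
  Z3: Z = jωL = j·1960·0.0505 = 0 + j99 Ω
Step 3 — With the output port shorted to ground, the output series arm Z2 runs from the junction to ground; the shunt arm Z3 also runs from the junction to ground. They appear in parallel: Z3 || Z2 = 38.53 + j80.57 Ω.
Step 4 — Series with input arm Z1: Z_in = Z1 + (Z3 || Z2) = 38.53 + j94 Ω = 101.6∠67.7° Ω.

Z = 38.53 + j94 Ω = 101.6∠67.7° Ω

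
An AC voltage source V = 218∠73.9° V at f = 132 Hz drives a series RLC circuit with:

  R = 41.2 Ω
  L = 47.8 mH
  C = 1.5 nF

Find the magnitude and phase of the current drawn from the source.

Step 1 — Angular frequency: ω = 2π·f = 2π·132 = 829.4 rad/s.
Step 2 — Component impedances:
  R: Z = R = 41.2 Ω
  L: Z = jωL = j·829.4·0.0478 = 0 + j39.64 Ω
  C: Z = 1/(jωC) = -j/(ω·C) = 0 - j8.038e+05 Ω
Step 3 — Series combination: Z_total = R + L + C = 41.2 - j8.038e+05 Ω = 8.038e+05∠-90.0° Ω.
Step 4 — Source phasor: V = 218∠73.9° V = 60.45 + j209.4 V.
Step 5 — Ohm's law: I = V / Z_total = (60.45 + j209.4) / (41.2 - j8.038e+05) = -0.0002606 + j7.523e-05 A.
Step 6 — Convert to polar: |I| = 0.0002712 A, ∠I = 163.9°.

I = 0.0002712∠163.9° A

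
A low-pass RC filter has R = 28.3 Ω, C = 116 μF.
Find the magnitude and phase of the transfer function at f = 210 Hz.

Step 1 — Angular frequency: ω = 2π·210 = 1319 rad/s.
Step 2 — Transfer function: H(jω) = 1/(1 + jωRC).
Step 3 — Denominator: 1 + jωRC = 1 + j·1319·28.3·0.000116 = 1 + j4.332.
Step 4 — H = 0.0506 - j0.2192.
Step 5 — Magnitude: |H| = 0.2249 (-13.0 dB); phase: φ = -77.0°.

|H| = 0.2249 (-13.0 dB), φ = -77.0°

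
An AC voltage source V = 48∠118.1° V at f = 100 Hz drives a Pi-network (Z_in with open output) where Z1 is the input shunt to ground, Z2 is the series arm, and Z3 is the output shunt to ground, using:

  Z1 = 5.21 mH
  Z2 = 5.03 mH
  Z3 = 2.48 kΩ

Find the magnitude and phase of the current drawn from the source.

Step 1 — Angular frequency: ω = 2π·f = 2π·100 = 628.3 rad/s.
Step 2 — Component impedances:
  Z1: Z = jωL = j·628.3·0.00521 = 0 + j3.274 Ω
  Z2: Z = jωL = j·628.3·0.00503 = 0 + j3.16 Ω
  Z3: Z = R = 2480 Ω
Step 3 — With open output, the series arm Z2 and the output shunt Z3 appear in series to ground: Z2 + Z3 = 2480 + j3.16 Ω.
Step 4 — Parallel with input shunt Z1: Z_in = Z1 || (Z2 + Z3) = 0.004321 + j3.274 Ω = 3.274∠89.9° Ω.
Step 5 — Source phasor: V = 48∠118.1° V = -22.61 + j42.34 V.
Step 6 — Ohm's law: I = V / Z_total = (-22.61 + j42.34) / (0.004321 + j3.274) = 12.93 + j6.924 A.
Step 7 — Convert to polar: |I| = 14.66 A, ∠I = 28.2°.

I = 14.66∠28.2° A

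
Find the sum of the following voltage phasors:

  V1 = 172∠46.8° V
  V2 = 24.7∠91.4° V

Step 1 — Convert each phasor to rectangular form:
  V1 = 172·(cos(46.8°) + j·sin(46.8°)) = 117.7 + j125.4 V
  V2 = 24.7·(cos(91.4°) + j·sin(91.4°)) = -0.6035 + j24.69 V
Step 2 — Sum components: V_total = 117.1 + j150.1 V.
Step 3 — Convert to polar: |V_total| = 190.4 V, ∠V_total = 52.0°.

V_total = 190.4∠52.0° V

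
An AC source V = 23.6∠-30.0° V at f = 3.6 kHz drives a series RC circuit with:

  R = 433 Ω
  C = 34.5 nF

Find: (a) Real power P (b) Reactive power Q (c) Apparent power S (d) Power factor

Step 1 — Angular frequency: ω = 2π·f = 2π·3600 = 2.262e+04 rad/s.
Step 2 — Component impedances:
  R: Z = R = 433 Ω
  C: Z = 1/(jωC) = -j/(ω·C) = 0 - j1281 Ω
Step 3 — Series combination: Z_total = R + C = 433 - j1281 Ω = 1353∠-71.3° Ω.
Step 4 — Source phasor: V = 23.6∠-30.0° V = 20.44 - j11.8 V.
Step 5 — Current: I = V / Z = 0.0131 + j0.01152 A = 0.01745∠41.3° A.
Step 6 — Complex power: S = V·I* = 0.1318 - j0.3901 VA.
Step 7 — Real power: P = Re(S) = 0.1318 W.
Step 8 — Reactive power: Q = Im(S) = -0.3901 VAR.
Step 9 — Apparent power: |S| = 0.4118 VA.
Step 10 — Power factor: PF = P/|S| = 0.3201 (leading).

(a) P = 0.1318 W  (b) Q = -0.3901 VAR  (c) S = 0.4118 VA  (d) PF = 0.3201 (leading)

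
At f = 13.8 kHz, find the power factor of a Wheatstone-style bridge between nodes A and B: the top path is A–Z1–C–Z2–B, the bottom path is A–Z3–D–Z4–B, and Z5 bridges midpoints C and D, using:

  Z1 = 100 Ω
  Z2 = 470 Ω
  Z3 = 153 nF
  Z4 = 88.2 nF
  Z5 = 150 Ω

Step 1 — Angular frequency: ω = 2π·f = 2π·1.38e+04 = 8.671e+04 rad/s.
Step 2 — Component impedances:
  Z1: Z = R = 100 Ω
  Z2: Z = R = 470 Ω
  Z3: Z = 1/(jωC) = -j/(ω·C) = 0 - j75.38 Ω
  Z4: Z = 1/(jωC) = -j/(ω·C) = 0 - j130.8 Ω
  Z5: Z = R = 150 Ω
Step 3 — Bridge requires nodal analysis (the Z5 bridge couples midpoints C and D, so the two paths cannot be reduced to a simple series/parallel combination). Setting node B to ground and injecting 1 A at node A, the 3-node admittance system at A, C, D solves to V_A = Z_AB = 69.34 - j177.8 Ω = 190.8∠-68.7° Ω.
Step 4 — Power factor: PF = cos(φ) = Re(Z)/|Z| = 69.337/190.84 = 0.3633.
Step 5 — Type: Im(Z) = -177.8 ⇒ leading (phase φ = -68.7°).

PF = 0.3633 (leading, φ = -68.7°)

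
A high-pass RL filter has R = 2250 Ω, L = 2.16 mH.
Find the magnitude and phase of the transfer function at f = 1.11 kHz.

Step 1 — Angular frequency: ω = 2π·1110 = 6974 rad/s.
Step 2 — Transfer function: H(jω) = jωL/(R + jωL).
Step 3 — Numerator jωL = j·15.06; denominator R + jωL = 2250 + j15.06.
Step 4 — H = 4.483e-05 + j0.006695.
Step 5 — Magnitude: |H| = 0.006695 (-43.5 dB); phase: φ = 89.6°.

|H| = 0.006695 (-43.5 dB), φ = 89.6°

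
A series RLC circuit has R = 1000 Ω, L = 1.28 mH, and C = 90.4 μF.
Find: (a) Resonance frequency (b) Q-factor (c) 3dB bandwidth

Step 1 — Resonance condition Im(Z)=0 gives ω₀ = 1/√(LC).
Step 2 — ω₀ = 1/√(0.00128·9.04e-05) = 2940 rad/s.
Step 3 — f₀ = ω₀/(2π) = 467.9 Hz.
Step 4 — Series Q: Q = ω₀L/R = 2940·0.00128/1000 = 0.003763.
Step 5 — 3dB bandwidth: Δω = ω₀/Q = 7.812e+05 rad/s; BW = Δω/(2π) = 1.243e+05 Hz.

(a) f₀ = 467.9 Hz  (b) Q = 0.003763  (c) BW = 1.243e+05 Hz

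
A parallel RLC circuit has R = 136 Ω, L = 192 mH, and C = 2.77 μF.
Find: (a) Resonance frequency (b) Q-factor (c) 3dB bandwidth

Step 1 — Resonance: ω₀ = 1/√(LC) = 1/√(0.192·2.77e-06) = 1371 rad/s.
Step 2 — f₀ = ω₀/(2π) = 218.2 Hz.
Step 3 — Parallel Q: Q = R/(ω₀L) = 136/(1371·0.192) = 0.5166.
Step 4 — Bandwidth: Δω = ω₀/Q = 2654 rad/s; BW = Δω/(2π) = 422.5 Hz.

(a) f₀ = 218.2 Hz  (b) Q = 0.5166  (c) BW = 422.5 Hz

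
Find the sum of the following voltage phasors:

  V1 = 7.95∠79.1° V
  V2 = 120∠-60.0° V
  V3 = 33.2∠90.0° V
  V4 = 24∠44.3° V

Step 1 — Convert each phasor to rectangular form:
  V1 = 7.95·(cos(79.1°) + j·sin(79.1°)) = 1.503 + j7.807 V
  V2 = 120·(cos(-60.0°) + j·sin(-60.0°)) = 60 - j103.9 V
  V3 = 33.2·(cos(90.0°) + j·sin(90.0°)) = 0 + j33.2 V
  V4 = 24·(cos(44.3°) + j·sin(44.3°)) = 17.18 + j16.76 V
Step 2 — Sum components: V_total = 78.68 - j46.15 V.
Step 3 — Convert to polar: |V_total| = 91.22 V, ∠V_total = -30.4°.

V_total = 91.22∠-30.4° V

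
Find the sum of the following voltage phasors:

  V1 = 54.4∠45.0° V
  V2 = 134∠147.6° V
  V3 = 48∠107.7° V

Step 1 — Convert each phasor to rectangular form:
  V1 = 54.4·(cos(45.0°) + j·sin(45.0°)) = 38.47 + j38.47 V
  V2 = 134·(cos(147.6°) + j·sin(147.6°)) = -113.1 + j71.8 V
  V3 = 48·(cos(107.7°) + j·sin(107.7°)) = -14.59 + j45.73 V
Step 2 — Sum components: V_total = -89.27 + j156 V.
Step 3 — Convert to polar: |V_total| = 179.7 V, ∠V_total = 119.8°.

V_total = 179.7∠119.8° V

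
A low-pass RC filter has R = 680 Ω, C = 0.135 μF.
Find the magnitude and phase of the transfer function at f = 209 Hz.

Step 1 — Angular frequency: ω = 2π·209 = 1313 rad/s.
Step 2 — Transfer function: H(jω) = 1/(1 + jωRC).
Step 3 — Denominator: 1 + jωRC = 1 + j·1313·680·1.35e-07 = 1 + j0.1206.
Step 4 — H = 0.9857 - j0.1188.
Step 5 — Magnitude: |H| = 0.9928 (-0.1 dB); phase: φ = -6.9°.

|H| = 0.9928 (-0.1 dB), φ = -6.9°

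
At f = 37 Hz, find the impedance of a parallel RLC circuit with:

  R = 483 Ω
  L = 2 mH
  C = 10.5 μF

Step 1 — Angular frequency: ω = 2π·f = 2π·37 = 232.5 rad/s.
Step 2 — Component impedances:
  R: Z = R = 483 Ω
  L: Z = jωL = j·232.5·0.002 = 0 + j0.465 Ω
  C: Z = 1/(jωC) = -j/(ω·C) = 0 - j409.7 Ω
Step 3 — Parallel combination: 1/Z_total = 1/R + 1/L + 1/C; Z_total = 0.0004486 + j0.4655 Ω = 0.4655∠89.9° Ω.

Z = 0.0004486 + j0.4655 Ω = 0.4655∠89.9° Ω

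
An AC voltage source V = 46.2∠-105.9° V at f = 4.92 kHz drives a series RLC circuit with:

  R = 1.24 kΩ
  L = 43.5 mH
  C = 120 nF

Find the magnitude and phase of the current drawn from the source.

Step 1 — Angular frequency: ω = 2π·f = 2π·4920 = 3.091e+04 rad/s.
Step 2 — Component impedances:
  R: Z = R = 1240 Ω
  L: Z = jωL = j·3.091e+04·0.0435 = 0 + j1345 Ω
  C: Z = 1/(jωC) = -j/(ω·C) = 0 - j269.6 Ω
Step 3 — Series combination: Z_total = R + L + C = 1240 + j1075 Ω = 1641∠40.9° Ω.
Step 4 — Source phasor: V = 46.2∠-105.9° V = -12.66 - j44.43 V.
Step 5 — Ohm's law: I = V / Z_total = (-12.66 - j44.43) / (1240 + j1075) = -0.02356 - j0.0154 A.
Step 6 — Convert to polar: |I| = 0.02815 A, ∠I = -146.8°.

I = 0.02815∠-146.8° A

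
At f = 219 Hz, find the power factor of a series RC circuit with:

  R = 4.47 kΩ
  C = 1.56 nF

Step 1 — Angular frequency: ω = 2π·f = 2π·219 = 1376 rad/s.
Step 2 — Component impedances:
  R: Z = R = 4470 Ω
  C: Z = 1/(jωC) = -j/(ω·C) = 0 - j4.659e+05 Ω
Step 3 — Series combination: Z_total = R + C = 4470 - j4.659e+05 Ω = 4.659e+05∠-89.5° Ω.
Step 4 — Power factor: PF = cos(φ) = Re(Z)/|Z| = 4470/4.6588e+05 = 0.009595.
Step 5 — Type: Im(Z) = -4.659e+05 ⇒ leading (phase φ = -89.5°).

PF = 0.009595 (leading, φ = -89.5°)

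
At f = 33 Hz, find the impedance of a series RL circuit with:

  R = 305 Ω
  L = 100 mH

Step 1 — Angular frequency: ω = 2π·f = 2π·33 = 207.3 rad/s.
Step 2 — Component impedances:
  R: Z = R = 305 Ω
  L: Z = jωL = j·207.3·0.1 = 0 + j20.73 Ω
Step 3 — Series combination: Z_total = R + L = 305 + j20.73 Ω = 305.7∠3.9° Ω.

Z = 305 + j20.73 Ω = 305.7∠3.9° Ω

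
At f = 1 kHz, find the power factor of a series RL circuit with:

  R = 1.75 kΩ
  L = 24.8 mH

Step 1 — Angular frequency: ω = 2π·f = 2π·1000 = 6283 rad/s.
Step 2 — Component impedances:
  R: Z = R = 1750 Ω
  L: Z = jωL = j·6283·0.0248 = 0 + j155.8 Ω
Step 3 — Series combination: Z_total = R + L = 1750 + j155.8 Ω = 1757∠5.1° Ω.
Step 4 — Power factor: PF = cos(φ) = Re(Z)/|Z| = 1750/1756.9 = 0.9961.
Step 5 — Type: Im(Z) = 155.8 ⇒ lagging (phase φ = 5.1°).

PF = 0.9961 (lagging, φ = 5.1°)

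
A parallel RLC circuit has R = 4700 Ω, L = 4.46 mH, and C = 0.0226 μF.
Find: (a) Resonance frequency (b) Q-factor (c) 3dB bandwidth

Step 1 — Resonance: ω₀ = 1/√(LC) = 1/√(0.00446·2.26e-08) = 9.96e+04 rad/s.
Step 2 — f₀ = ω₀/(2π) = 1.585e+04 Hz.
Step 3 — Parallel Q: Q = R/(ω₀L) = 4700/(9.96e+04·0.00446) = 10.58.
Step 4 — Bandwidth: Δω = ω₀/Q = 9414 rad/s; BW = Δω/(2π) = 1498 Hz.

(a) f₀ = 1.585e+04 Hz  (b) Q = 10.58  (c) BW = 1498 Hz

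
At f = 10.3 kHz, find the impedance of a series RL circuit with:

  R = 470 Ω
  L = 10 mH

Step 1 — Angular frequency: ω = 2π·f = 2π·1.03e+04 = 6.472e+04 rad/s.
Step 2 — Component impedances:
  R: Z = R = 470 Ω
  L: Z = jωL = j·6.472e+04·0.01 = 0 + j647.2 Ω
Step 3 — Series combination: Z_total = R + L = 470 + j647.2 Ω = 799.8∠54.0° Ω.

Z = 470 + j647.2 Ω = 799.8∠54.0° Ω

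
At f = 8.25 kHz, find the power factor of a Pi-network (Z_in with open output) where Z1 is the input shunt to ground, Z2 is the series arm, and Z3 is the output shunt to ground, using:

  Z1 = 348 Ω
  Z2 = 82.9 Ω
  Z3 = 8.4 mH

Step 1 — Angular frequency: ω = 2π·f = 2π·8250 = 5.184e+04 rad/s.
Step 2 — Component impedances:
  Z1: Z = R = 348 Ω
  Z2: Z = R = 82.9 Ω
  Z3: Z = jωL = j·5.184e+04·0.0084 = 0 + j435.4 Ω
Step 3 — With open output, the series arm Z2 and the output shunt Z3 appear in series to ground: Z2 + Z3 = 82.9 + j435.4 Ω.
Step 4 — Parallel with input shunt Z1: Z_in = Z1 || (Z2 + Z3) = 208.9 + j140.5 Ω = 251.8∠33.9° Ω.
Step 5 — Power factor: PF = cos(φ) = Re(Z)/|Z| = 208.94/251.8 = 0.8298.
Step 6 — Type: Im(Z) = 140.5 ⇒ lagging (phase φ = 33.9°).

PF = 0.8298 (lagging, φ = 33.9°)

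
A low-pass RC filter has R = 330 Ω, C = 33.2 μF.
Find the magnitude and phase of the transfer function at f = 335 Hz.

Step 1 — Angular frequency: ω = 2π·335 = 2105 rad/s.
Step 2 — Transfer function: H(jω) = 1/(1 + jωRC).
Step 3 — Denominator: 1 + jωRC = 1 + j·2105·330·3.32e-05 = 1 + j23.06.
Step 4 — H = 0.001877 - j0.04328.
Step 5 — Magnitude: |H| = 0.04332 (-27.3 dB); phase: φ = -87.5°.

|H| = 0.04332 (-27.3 dB), φ = -87.5°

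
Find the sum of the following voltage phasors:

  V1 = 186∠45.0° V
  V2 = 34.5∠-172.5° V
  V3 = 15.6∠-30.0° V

Step 1 — Convert each phasor to rectangular form:
  V1 = 186·(cos(45.0°) + j·sin(45.0°)) = 131.5 + j131.5 V
  V2 = 34.5·(cos(-172.5°) + j·sin(-172.5°)) = -34.2 - j4.503 V
  V3 = 15.6·(cos(-30.0°) + j·sin(-30.0°)) = 13.51 - j7.8 V
Step 2 — Sum components: V_total = 110.8 + j119.2 V.
Step 3 — Convert to polar: |V_total| = 162.8 V, ∠V_total = 47.1°.

V_total = 162.8∠47.1° V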